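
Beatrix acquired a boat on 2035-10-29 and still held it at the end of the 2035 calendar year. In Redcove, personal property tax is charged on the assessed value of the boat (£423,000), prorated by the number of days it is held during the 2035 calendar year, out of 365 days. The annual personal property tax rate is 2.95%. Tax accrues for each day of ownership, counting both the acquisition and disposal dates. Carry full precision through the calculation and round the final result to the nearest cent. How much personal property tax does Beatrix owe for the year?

Days held (2035-10-29 to 2035-12-31): 64 out of 365
Tax = £423,000 × 2.95% × 64/365 = £2,188.0110

£2,188.01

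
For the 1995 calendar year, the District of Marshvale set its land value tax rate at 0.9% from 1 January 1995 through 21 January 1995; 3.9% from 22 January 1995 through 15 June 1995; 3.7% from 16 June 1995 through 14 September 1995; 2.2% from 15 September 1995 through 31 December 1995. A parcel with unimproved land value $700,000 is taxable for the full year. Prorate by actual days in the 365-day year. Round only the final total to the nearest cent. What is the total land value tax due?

$22,221.64

1 January – 21 January 1995: 21 days at 0.9% → $700,000 × 0.9% × 21/365 = $362.4658
22 January – 15 June 1995: 145 days at 3.9% → $700,000 × 3.9% × 145/365 = $10,845.2055
16 June – 14 September 1995: 91 days at 3.7% → $700,000 × 3.7% × 91/365 = $6,457.2603
15 September – 31 December 1995: 108 days at 2.2% → $700,000 × 2.2% × 108/365 = $4,556.7123
Total = $22,221.6438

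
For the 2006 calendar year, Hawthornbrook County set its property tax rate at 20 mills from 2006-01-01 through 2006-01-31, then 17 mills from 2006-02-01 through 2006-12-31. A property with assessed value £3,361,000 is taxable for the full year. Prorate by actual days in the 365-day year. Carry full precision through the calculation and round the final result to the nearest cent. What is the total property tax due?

2006-01-01 to 2006-01-31: 31 days at 20 mills → £3,361,000 × 2% × 31/365 = £5,709.0959
2006-02-01 to 2006-12-31: 334 days at 17 mills → £3,361,000 × 1.7% × 334/365 = £52,284.2685
Total = £57,993.3644

£57,993.36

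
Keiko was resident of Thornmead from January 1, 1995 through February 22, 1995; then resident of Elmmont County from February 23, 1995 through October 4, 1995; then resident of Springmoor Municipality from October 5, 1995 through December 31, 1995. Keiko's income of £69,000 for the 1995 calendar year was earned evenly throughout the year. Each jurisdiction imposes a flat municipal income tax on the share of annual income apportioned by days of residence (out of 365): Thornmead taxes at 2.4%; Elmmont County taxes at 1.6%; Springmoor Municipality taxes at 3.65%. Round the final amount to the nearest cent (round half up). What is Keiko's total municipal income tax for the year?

£1,525.18

Thornmead, January 1 – February 22, 1995: 53 days → £69,000 × 2.4% × 53/365 = £240.4603
Elmmont County, February 23 – October 4, 1995: 224 days → £69,000 × 1.6% × 224/365 = £677.5233
Springmoor Municipality, October 5 – December 31, 1995: 88 days → £69,000 × 3.65% × 88/365 = £607.2000
Total = £1,525.1836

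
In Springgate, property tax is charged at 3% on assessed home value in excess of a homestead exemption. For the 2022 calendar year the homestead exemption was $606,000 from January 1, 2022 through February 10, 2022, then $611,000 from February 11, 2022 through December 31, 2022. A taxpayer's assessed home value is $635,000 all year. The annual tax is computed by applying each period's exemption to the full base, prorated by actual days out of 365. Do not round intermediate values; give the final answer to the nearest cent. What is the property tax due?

$736.85

January 1 – February 10, 2022: 41 days, exemption $606,000 → ($635,000 − $606,000) × 3% × 41/365 = $97.7260
February 11 – December 31, 2022: 324 days, exemption $611,000 → ($635,000 − $611,000) × 3% × 324/365 = $639.1233
Total = $736.8493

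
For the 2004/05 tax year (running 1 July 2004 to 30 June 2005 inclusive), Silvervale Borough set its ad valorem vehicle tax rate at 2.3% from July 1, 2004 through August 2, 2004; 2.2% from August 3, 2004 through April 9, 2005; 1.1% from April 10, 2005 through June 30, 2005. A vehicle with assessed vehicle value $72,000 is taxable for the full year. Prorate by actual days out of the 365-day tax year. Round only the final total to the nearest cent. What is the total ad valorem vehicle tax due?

$1,412.58

July 1 – August 2, 2004: 33 days at 2.3% → $72,000 × 2.3% × 33/365 = $149.7205
August 3, 2004 – April 9, 2005: 250 days at 2.2% → $72,000 × 2.2% × 250/365 = $1,084.9315
April 10 – June 30, 2005: 82 days at 1.1% → $72,000 × 1.1% × 82/365 = $177.9288
Total = $1,412.5808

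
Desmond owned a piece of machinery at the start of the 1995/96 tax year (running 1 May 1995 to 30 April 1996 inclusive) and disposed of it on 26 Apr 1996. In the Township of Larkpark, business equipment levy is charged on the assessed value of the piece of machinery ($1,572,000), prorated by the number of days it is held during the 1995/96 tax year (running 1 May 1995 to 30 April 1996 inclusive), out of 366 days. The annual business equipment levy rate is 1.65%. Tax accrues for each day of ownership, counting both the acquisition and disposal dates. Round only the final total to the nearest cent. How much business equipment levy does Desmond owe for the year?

$25,654.52

Days held (1 May 1995 – 26 Apr 1996): 362 out of 366
Tax = $1,572,000 × 1.65% × 362/366 = $25,654.5246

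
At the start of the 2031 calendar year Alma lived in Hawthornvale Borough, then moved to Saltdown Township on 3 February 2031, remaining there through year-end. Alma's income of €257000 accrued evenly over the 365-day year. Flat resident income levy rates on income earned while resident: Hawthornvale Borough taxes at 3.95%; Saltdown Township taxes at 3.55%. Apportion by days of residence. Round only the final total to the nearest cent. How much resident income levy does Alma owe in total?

€9216.44

Hawthornvale Borough, 1 January – 2 February 2031: 33 days → €257000 × 3.95% × 33/365 = €917.8068
Saltdown Township, 3 February – 31 December 2031: 332 days → €257000 × 3.55% × 332/365 = €8298.6356
Total = €9216.4425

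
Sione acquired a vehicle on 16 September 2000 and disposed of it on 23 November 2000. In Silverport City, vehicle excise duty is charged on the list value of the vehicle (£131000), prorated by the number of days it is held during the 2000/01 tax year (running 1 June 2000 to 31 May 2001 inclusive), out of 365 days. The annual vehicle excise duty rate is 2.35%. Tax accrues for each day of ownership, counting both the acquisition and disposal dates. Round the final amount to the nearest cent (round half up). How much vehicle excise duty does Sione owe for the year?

£581.96

Days held (16 September – 23 November 2000): 69 out of 365
Tax = £131000 × 2.35% × 69/365 = £581.9630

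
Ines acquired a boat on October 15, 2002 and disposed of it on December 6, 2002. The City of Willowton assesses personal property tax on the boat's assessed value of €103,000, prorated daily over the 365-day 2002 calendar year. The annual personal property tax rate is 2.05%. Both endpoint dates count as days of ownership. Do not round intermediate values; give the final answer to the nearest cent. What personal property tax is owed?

Days held (October 15 – December 6, 2002): 53 out of 365
Tax = €103,000 × 2.05% × 53/365 = €306.6014

€306.60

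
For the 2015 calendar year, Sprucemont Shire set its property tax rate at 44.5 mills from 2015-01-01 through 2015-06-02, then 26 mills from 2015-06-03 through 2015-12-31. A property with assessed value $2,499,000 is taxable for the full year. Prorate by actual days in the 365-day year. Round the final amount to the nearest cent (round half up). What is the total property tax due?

2015-01-01 to 2015-06-02: 153 days at 44.5 mills → $2,499,000 × 4.45% × 153/365 = $46,614.9082
2015-06-03 to 2015-12-31: 212 days at 26 mills → $2,499,000 × 2.6% × 212/365 = $37,738.3233
Total = $84,353.2315

$84,353.23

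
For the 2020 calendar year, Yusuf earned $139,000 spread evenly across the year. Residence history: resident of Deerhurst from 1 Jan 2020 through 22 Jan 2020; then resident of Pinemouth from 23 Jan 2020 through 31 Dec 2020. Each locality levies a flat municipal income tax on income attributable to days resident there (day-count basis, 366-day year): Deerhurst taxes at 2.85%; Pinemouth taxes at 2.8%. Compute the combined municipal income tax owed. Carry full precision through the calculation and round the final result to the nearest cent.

$3,896.18

Deerhurst, 1 Jan – 22 Jan 2020: 22 days → $139,000 × 2.85% × 22/366 = $238.1230
Pinemouth, 23 Jan – 31 Dec 2020: 344 days → $139,000 × 2.8% × 344/366 = $3,658.0546
Total = $3,896.1776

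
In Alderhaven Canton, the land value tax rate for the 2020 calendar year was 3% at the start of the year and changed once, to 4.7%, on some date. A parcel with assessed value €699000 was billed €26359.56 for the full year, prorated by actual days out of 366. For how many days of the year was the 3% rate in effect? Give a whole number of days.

Let d = days at the first rate; then 366 − d days at the second rate.
€699000 × [3%·d + 4.7%·(366−d)] / 366 = €26359.56
Solving gives d = 200, so the new rate took effect on 19 July 2020.

200 days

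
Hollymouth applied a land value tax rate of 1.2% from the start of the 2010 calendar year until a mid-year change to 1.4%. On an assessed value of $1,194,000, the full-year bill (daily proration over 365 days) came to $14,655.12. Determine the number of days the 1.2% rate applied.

315 days

Let d = days at the first rate; then 365 − d days at the second rate.
$1,194,000 × [1.2%·d + 1.4%·(365−d)] / 365 = $14,655.12
Solving gives d = 315, so the new rate took effect on 12 November 2010.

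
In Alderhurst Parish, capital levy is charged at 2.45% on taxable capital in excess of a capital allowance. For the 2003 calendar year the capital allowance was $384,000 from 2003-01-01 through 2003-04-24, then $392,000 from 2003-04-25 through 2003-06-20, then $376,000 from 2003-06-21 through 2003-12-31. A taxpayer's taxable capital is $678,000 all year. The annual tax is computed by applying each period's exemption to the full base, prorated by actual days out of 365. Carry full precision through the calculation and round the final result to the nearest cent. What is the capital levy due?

$7,276.57

2003-01-01 to 2003-04-24: 114 days, exemption $384,000 → ($678,000 − $384,000) × 2.45% × 114/365 = $2,249.7041
2003-04-25 to 2003-06-20: 57 days, exemption $392,000 → ($678,000 − $392,000) × 2.45% × 57/365 = $1,094.2438
2003-06-21 to 2003-12-31: 194 days, exemption $376,000 → ($678,000 − $376,000) × 2.45% × 194/365 = $3,932.6192
Total = $7,276.5671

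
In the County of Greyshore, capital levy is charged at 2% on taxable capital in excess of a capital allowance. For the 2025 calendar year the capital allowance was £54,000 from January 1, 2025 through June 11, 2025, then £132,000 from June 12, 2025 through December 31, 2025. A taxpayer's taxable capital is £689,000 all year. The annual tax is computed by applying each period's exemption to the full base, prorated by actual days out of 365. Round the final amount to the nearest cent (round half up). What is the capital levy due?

£11,832.38

January 1 – June 11, 2025: 162 days, exemption £54,000 → (£689,000 − £54,000) × 2% × 162/365 = £5,636.7123
June 12 – December 31, 2025: 203 days, exemption £132,000 → (£689,000 − £132,000) × 2% × 203/365 = £6,195.6712
Total = £11,832.3836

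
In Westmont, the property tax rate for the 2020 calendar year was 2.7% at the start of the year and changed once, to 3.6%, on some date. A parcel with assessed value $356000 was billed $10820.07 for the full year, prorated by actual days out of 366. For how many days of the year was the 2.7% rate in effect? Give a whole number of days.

Let d = days at the first rate; then 366 − d days at the second rate.
$356000 × [2.7%·d + 3.6%·(366−d)] / 366 = $10820.07
Solving gives d = 228, so the new rate took effect on August 16, 2020.

228 days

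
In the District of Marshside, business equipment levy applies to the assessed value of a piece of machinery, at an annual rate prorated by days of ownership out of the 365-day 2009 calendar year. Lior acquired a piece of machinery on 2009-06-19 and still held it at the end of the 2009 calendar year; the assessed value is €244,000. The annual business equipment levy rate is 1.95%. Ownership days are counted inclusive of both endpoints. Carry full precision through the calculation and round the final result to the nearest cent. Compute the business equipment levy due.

€2,554.98

Days held (2009-06-19 to 2009-12-31): 196 out of 365
Tax = €244,000 × 1.95% × 196/365 = €2,554.9808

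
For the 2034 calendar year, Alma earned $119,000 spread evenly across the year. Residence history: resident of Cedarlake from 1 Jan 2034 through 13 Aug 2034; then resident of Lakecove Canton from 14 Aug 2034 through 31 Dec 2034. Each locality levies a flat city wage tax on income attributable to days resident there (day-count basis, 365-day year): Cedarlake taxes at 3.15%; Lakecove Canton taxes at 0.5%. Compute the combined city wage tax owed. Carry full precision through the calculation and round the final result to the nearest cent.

$2,538.94

Cedarlake, 1 Jan – 13 Aug 2034: 225 days → $119,000 × 3.15% × 225/365 = $2,310.7192
Lakecove Canton, 14 Aug – 31 Dec 2034: 140 days → $119,000 × 0.5% × 140/365 = $228.2192
Total = $2,538.9384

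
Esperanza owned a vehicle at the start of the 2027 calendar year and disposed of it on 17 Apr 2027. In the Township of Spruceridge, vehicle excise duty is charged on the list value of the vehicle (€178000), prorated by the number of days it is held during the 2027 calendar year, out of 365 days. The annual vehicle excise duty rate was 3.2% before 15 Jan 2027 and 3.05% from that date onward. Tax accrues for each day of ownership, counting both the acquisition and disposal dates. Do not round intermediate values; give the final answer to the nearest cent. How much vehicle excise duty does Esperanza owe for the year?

1 Jan – 14 Jan 2027: 14 days at 3.2% → €178000 × 3.2% × 14/365 = €218.4767
15 Jan – 17 Apr 2027: 93 days at 3.05% → €178000 × 3.05% × 93/365 = €1383.2795
Total = €1601.7562

€1601.76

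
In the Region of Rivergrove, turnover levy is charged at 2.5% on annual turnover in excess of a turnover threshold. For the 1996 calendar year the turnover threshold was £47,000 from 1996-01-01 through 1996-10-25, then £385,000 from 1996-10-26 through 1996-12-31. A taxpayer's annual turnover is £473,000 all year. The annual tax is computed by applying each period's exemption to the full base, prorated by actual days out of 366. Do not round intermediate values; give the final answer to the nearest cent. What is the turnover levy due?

1996-01-01 to 1996-10-25: 299 days, exemption £47,000 → (£473,000 − £47,000) × 2.5% × 299/366 = £8,700.4098
1996-10-26 to 1996-12-31: 67 days, exemption £385,000 → (£473,000 − £385,000) × 2.5% × 67/366 = £402.7322
Total = £9,103.1421

£9,103.14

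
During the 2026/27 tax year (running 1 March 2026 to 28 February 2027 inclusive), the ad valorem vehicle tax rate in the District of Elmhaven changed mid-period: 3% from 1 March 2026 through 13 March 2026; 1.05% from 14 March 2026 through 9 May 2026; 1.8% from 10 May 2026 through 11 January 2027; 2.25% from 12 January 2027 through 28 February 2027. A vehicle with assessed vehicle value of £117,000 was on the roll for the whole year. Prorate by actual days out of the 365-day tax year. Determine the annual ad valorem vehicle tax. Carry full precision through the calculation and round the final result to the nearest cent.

1 March – 13 March 2026: 13 days at 3% → £117,000 × 3% × 13/365 = £125.0137
14 March – 9 May 2026: 57 days at 1.05% → £117,000 × 1.05% × 57/365 = £191.8479
10 May 2026 – 11 January 2027: 247 days at 1.8% → £117,000 × 1.8% × 247/365 = £1,425.1562
12 January – 28 February 2027: 48 days at 2.25% → £117,000 × 2.25% × 48/365 = £346.1918
Total = £2,088.2096

£2,088.21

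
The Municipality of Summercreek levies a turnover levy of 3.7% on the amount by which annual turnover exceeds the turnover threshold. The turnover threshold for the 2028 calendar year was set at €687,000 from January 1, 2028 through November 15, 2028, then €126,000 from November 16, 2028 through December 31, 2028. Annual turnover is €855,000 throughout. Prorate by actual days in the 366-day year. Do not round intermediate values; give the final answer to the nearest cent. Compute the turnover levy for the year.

€8,824.80

January 1 – November 15, 2028: 320 days, exemption €687,000 → (€855,000 − €687,000) × 3.7% × 320/366 = €5,434.7541
November 16 – December 31, 2028: 46 days, exemption €126,000 → (€855,000 − €126,000) × 3.7% × 46/366 = €3,390.0492
Total = €8,824.8033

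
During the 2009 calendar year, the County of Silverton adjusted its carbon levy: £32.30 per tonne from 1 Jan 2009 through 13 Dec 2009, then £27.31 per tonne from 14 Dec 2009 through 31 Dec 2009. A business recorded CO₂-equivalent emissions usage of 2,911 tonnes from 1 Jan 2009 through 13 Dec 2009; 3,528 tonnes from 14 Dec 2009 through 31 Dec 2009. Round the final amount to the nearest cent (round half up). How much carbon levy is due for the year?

1 Jan – 13 Dec 2009: 2,911 tonnes at £32.30/tonne → £94,025.30
14 Dec – 31 Dec 2009: 3,528 tonnes at £27.31/tonne → £96,349.68

£190,374.98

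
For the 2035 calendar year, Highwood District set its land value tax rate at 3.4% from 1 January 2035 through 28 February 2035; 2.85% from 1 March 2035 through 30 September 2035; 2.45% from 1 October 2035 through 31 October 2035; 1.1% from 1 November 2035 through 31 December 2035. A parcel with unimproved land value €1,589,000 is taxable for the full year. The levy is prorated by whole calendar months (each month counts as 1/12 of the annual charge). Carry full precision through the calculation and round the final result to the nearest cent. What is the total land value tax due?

€41,578.83

1 January – 28 February 2035: 2 months at 3.4% → €1,589,000 × 3.4% × 2/12 = €9,004.3333
1 March – 30 September 2035: 7 months at 2.85% → €1,589,000 × 2.85% × 7/12 = €26,417.1250
1 October – 31 October 2035: 1 month at 2.45% → €1,589,000 × 2.45% × 1/12 = €3,244.2083
1 November – 31 December 2035: 2 months at 1.1% → €1,589,000 × 1.1% × 2/12 = €2,913.1667
Total = €41,578.8333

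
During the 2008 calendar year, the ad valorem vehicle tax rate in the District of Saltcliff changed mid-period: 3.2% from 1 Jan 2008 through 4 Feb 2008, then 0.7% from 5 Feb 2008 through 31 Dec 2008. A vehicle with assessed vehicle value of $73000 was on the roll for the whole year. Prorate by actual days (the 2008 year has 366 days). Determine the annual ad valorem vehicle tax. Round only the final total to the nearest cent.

$685.52

1 Jan – 4 Feb 2008: 35 days at 3.2% → $73000 × 3.2% × 35/366 = $223.3880
5 Feb – 31 Dec 2008: 331 days at 0.7% → $73000 × 0.7% × 331/366 = $462.1339
Total = $685.5219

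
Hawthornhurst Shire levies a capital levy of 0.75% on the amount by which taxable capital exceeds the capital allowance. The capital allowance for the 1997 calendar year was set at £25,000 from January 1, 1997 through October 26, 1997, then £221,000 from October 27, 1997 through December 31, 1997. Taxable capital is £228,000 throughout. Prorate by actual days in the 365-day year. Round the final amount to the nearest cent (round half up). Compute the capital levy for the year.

£1,256.69

January 1 – October 26, 1997: 299 days, exemption £25,000 → (£228,000 − £25,000) × 0.75% × 299/365 = £1,247.1986
October 27 – December 31, 1997: 66 days, exemption £221,000 → (£228,000 − £221,000) × 0.75% × 66/365 = £9.4932
Total = £1,256.6918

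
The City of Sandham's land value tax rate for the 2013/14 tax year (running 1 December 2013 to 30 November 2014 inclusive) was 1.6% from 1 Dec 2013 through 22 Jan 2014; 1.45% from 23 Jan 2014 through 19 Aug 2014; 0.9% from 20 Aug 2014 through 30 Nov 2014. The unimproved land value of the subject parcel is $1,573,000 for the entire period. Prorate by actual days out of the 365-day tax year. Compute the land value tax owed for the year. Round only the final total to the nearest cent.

$20,709.73

1 Dec 2013 – 22 Jan 2014: 53 days at 1.6% → $1,573,000 × 1.6% × 53/365 = $3,654.5315
23 Jan – 19 Aug 2014: 209 days at 1.45% → $1,573,000 × 1.45% × 209/365 = $13,060.2096
20 Aug – 30 Nov 2014: 103 days at 0.9% → $1,573,000 × 0.9% × 103/365 = $3,994.9890
Total = $20,709.7301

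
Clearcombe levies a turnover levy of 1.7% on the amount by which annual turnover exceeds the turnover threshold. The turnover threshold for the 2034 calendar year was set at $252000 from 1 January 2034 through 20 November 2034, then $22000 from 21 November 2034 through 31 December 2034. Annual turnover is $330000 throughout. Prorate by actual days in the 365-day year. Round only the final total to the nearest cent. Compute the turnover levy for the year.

1 January – 20 November 2034: 324 days, exemption $252000 → ($330000 − $252000) × 1.7% × 324/365 = $1177.0521
21 November – 31 December 2034: 41 days, exemption $22000 → ($330000 − $22000) × 1.7% × 41/365 = $588.1534
Total = $1765.2055

$1765.21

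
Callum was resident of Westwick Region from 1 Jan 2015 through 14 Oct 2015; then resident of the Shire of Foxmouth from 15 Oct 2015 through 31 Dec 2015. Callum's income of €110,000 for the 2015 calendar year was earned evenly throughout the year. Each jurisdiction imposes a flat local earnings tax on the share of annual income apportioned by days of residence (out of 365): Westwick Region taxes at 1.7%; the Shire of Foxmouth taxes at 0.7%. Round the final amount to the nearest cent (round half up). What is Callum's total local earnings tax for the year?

€1,634.93

Westwick Region, 1 Jan – 14 Oct 2015: 287 days → €110,000 × 1.7% × 287/365 = €1,470.3836
The Shire of Foxmouth, 15 Oct – 31 Dec 2015: 78 days → €110,000 × 0.7% × 78/365 = €164.5479
Total = €1,634.9315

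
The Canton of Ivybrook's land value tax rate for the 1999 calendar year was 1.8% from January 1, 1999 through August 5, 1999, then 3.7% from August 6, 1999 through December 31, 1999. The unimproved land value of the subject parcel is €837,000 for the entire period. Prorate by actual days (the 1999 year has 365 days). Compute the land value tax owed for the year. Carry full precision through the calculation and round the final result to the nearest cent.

January 1 – August 5, 1999: 217 days at 1.8% → €837,000 × 1.8% × 217/365 = €8,957.0466
August 6 – December 31, 1999: 148 days at 3.7% → €837,000 × 3.7% × 148/365 = €12,557.2932
Total = €21,514.3397

€21,514.34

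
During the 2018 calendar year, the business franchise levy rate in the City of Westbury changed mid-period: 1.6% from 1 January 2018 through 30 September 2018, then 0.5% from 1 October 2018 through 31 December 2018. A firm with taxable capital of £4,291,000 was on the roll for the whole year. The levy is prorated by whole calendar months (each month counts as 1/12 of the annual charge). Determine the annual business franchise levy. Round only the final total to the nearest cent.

£56,855.75

1 January – 30 September 2018: 9 months at 1.6% → £4,291,000 × 1.6% × 9/12 = £51,492.0000
1 October – 31 December 2018: 3 months at 0.5% → £4,291,000 × 0.5% × 3/12 = £5,363.7500
Total = £56,855.7500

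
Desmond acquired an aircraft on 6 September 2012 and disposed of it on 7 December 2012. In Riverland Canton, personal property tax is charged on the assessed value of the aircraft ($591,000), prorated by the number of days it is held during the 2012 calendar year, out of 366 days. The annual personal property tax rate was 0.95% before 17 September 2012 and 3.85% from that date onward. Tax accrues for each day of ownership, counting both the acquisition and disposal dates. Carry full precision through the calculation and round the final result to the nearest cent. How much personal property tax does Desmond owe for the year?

$5,266.52

6 September – 16 September 2012: 11 days at 0.95% → $591,000 × 0.95% × 11/366 = $168.7418
17 September – 7 December 2012: 82 days at 3.85% → $591,000 × 3.85% × 82/366 = $5,097.7787
Total = $5,266.5205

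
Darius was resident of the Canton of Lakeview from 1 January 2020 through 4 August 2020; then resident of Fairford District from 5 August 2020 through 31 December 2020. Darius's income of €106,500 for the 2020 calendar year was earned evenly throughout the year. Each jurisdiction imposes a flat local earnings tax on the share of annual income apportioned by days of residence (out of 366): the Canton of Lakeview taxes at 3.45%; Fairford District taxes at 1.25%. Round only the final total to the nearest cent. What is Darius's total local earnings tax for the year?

€2,720.41

The Canton of Lakeview, 1 January – 4 August 2020: 217 days → €106,500 × 3.45% × 217/366 = €2,178.4488
Fairford District, 5 August – 31 December 2020: 149 days → €106,500 × 1.25% × 149/366 = €541.9570
Total = €2,720.4057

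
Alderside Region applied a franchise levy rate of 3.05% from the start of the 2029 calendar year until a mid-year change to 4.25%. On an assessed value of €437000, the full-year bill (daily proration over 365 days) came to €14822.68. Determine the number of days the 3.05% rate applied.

261 days

Let d = days at the first rate; then 365 − d days at the second rate.
€437000 × [3.05%·d + 4.25%·(365−d)] / 365 = €14822.68
Solving gives d = 261, so the new rate took effect on 19 September 2029.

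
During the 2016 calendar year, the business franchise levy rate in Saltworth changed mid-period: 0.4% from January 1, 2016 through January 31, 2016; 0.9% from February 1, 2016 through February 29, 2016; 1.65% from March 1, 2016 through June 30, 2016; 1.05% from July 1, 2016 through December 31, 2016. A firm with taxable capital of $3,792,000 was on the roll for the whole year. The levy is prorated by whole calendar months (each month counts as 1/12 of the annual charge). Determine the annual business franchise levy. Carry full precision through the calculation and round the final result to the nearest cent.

January 1 – January 31, 2016: 1 month at 0.4% → $3,792,000 × 0.4% × 1/12 = $1,264.0000
February 1 – February 29, 2016: 1 month at 0.9% → $3,792,000 × 0.9% × 1/12 = $2,844.0000
March 1 – June 30, 2016: 4 months at 1.65% → $3,792,000 × 1.65% × 4/12 = $20,856.0000
July 1 – December 31, 2016: 6 months at 1.05% → $3,792,000 × 1.05% × 6/12 = $19,908.0000
Total = $44,872.0000

$44,872.00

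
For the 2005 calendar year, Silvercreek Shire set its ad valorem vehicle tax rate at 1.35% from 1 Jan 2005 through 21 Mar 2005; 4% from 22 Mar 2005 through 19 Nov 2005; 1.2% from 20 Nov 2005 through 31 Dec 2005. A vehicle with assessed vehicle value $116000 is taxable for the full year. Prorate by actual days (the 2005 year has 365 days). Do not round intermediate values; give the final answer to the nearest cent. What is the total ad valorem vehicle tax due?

1 Jan – 21 Mar 2005: 80 days at 1.35% → $116000 × 1.35% × 80/365 = $343.2329
22 Mar – 19 Nov 2005: 243 days at 4% → $116000 × 4% × 243/365 = $3089.0959
20 Nov – 31 Dec 2005: 42 days at 1.2% → $116000 × 1.2% × 42/365 = $160.1753
Total = $3592.5041

$3592.50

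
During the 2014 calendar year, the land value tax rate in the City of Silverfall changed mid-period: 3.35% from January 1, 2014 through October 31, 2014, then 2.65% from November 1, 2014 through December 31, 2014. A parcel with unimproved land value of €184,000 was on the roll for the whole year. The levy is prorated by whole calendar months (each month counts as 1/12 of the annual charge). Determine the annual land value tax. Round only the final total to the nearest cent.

January 1 – October 31, 2014: 10 months at 3.35% → €184,000 × 3.35% × 10/12 = €5,136.6667
November 1 – December 31, 2014: 2 months at 2.65% → €184,000 × 2.65% × 2/12 = €812.6667
Total = €5,949.3333

€5,949.33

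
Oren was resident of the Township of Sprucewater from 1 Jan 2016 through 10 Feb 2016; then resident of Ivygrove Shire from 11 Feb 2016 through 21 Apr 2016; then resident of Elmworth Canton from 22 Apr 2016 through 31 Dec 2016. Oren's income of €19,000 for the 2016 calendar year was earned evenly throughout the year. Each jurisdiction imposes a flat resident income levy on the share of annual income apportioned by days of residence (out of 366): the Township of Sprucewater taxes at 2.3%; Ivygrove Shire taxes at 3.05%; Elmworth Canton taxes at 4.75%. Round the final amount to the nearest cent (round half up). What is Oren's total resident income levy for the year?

€787.70

The Township of Sprucewater, 1 Jan – 10 Feb 2016: 41 days → €19,000 × 2.3% × 41/366 = €48.9536
Ivygrove Shire, 11 Feb – 21 Apr 2016: 71 days → €19,000 × 3.05% × 71/366 = €112.4167
Elmworth Canton, 22 Apr – 31 Dec 2016: 254 days → €19,000 × 4.75% × 254/366 = €626.3251
Total = €787.6954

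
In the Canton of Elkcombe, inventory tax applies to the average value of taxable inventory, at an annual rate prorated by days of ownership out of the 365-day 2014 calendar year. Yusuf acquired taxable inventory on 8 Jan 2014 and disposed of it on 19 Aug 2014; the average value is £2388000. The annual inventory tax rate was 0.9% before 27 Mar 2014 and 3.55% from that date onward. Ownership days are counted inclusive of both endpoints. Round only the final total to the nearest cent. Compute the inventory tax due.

£38502.41

8 Jan – 26 Mar 2014: 78 days at 0.9% → £2388000 × 0.9% × 78/365 = £4592.8110
27 Mar – 19 Aug 2014: 146 days at 3.55% → £2388000 × 3.55% × 146/365 = £33909.6000
Total = £38502.4110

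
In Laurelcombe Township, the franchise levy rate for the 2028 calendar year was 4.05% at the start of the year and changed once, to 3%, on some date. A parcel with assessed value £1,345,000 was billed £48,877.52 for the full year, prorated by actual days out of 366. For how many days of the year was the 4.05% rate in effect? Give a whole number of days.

221 days

Let d = days at the first rate; then 366 − d days at the second rate.
£1,345,000 × [4.05%·d + 3%·(366−d)] / 366 = £48,877.52
Solving gives d = 221, so the new rate took effect on August 9, 2028.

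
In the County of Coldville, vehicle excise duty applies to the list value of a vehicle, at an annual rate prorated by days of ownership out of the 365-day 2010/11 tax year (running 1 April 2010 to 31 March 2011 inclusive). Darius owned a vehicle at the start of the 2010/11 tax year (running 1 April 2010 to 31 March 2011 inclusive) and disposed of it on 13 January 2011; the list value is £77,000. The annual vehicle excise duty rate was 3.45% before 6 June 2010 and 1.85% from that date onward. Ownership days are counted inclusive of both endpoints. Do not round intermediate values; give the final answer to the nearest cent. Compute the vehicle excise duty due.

£1,346.76

1 April – 5 June 2010: 66 days at 3.45% → £77,000 × 3.45% × 66/365 = £480.3534
6 June 2010 – 13 January 2011: 222 days at 1.85% → £77,000 × 1.85% × 222/365 = £866.4082
Total = £1,346.7616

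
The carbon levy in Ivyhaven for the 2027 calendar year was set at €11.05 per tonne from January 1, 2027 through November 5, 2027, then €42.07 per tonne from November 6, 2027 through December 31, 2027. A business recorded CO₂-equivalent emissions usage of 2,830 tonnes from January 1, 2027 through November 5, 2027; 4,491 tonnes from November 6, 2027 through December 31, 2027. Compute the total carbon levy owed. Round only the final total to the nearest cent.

€220,207.87

January 1 – November 5, 2027: 2,830 tonnes at €11.05/tonne → €31,271.50
November 6 – December 31, 2027: 4,491 tonnes at €42.07/tonne → €188,936.37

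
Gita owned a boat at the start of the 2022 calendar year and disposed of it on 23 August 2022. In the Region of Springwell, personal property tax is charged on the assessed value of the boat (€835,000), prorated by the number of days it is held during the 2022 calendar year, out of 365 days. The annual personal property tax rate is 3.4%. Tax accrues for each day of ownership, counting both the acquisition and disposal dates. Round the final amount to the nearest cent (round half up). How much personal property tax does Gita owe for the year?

Days held (1 January – 23 August 2022): 235 out of 365
Tax = €835,000 × 3.4% × 235/365 = €18,278.4932

€18,278.49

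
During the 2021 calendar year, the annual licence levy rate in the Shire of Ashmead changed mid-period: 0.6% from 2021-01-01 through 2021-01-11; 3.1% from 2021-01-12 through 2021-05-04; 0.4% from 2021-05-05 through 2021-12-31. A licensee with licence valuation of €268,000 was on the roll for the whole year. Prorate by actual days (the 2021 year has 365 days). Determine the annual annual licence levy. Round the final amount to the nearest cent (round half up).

€3,328.34

2021-01-01 to 2021-01-11: 11 days at 0.6% → €268,000 × 0.6% × 11/365 = €48.4603
2021-01-12 to 2021-05-04: 113 days at 3.1% → €268,000 × 3.1% × 113/365 = €2,572.0658
2021-05-05 to 2021-12-31: 241 days at 0.4% → €268,000 × 0.4% × 241/365 = €707.8137
Total = €3,328.3397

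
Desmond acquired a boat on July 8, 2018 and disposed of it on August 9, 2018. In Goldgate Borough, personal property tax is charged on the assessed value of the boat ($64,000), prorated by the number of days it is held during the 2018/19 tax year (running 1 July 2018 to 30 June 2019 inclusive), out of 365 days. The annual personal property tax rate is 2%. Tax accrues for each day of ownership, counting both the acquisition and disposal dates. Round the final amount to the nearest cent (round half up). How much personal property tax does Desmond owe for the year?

Days held (July 8 – August 9, 2018): 33 out of 365
Tax = $64,000 × 2% × 33/365 = $115.7260

$115.73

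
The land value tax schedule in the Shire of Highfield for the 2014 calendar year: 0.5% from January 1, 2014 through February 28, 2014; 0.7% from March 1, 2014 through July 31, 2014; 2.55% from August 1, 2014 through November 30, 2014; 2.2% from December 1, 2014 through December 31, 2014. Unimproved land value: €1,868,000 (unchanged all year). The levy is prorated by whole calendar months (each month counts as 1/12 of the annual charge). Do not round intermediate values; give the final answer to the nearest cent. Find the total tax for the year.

January 1 – February 28, 2014: 2 months at 0.5% → €1,868,000 × 0.5% × 2/12 = €1,556.6667
March 1 – July 31, 2014: 5 months at 0.7% → €1,868,000 × 0.7% × 5/12 = €5,448.3333
August 1 – November 30, 2014: 4 months at 2.55% → €1,868,000 × 2.55% × 4/12 = €15,878.0000
December 1 – December 31, 2014: 1 month at 2.2% → €1,868,000 × 2.2% × 1/12 = €3,424.6667
Total = €26,307.6667

€26,307.67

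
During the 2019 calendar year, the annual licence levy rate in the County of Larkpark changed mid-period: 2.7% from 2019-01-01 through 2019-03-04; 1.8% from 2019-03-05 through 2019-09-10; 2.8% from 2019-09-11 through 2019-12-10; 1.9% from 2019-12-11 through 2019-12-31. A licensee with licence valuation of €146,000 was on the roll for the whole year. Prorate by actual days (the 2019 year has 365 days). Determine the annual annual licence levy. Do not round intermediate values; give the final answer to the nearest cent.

2019-01-01 to 2019-03-04: 63 days at 2.7% → €146,000 × 2.7% × 63/365 = €680.4000
2019-03-05 to 2019-09-10: 190 days at 1.8% → €146,000 × 1.8% × 190/365 = €1,368.0000
2019-09-11 to 2019-12-10: 91 days at 2.8% → €146,000 × 2.8% × 91/365 = €1,019.2000
2019-12-11 to 2019-12-31: 21 days at 1.9% → €146,000 × 1.9% × 21/365 = €159.6000
Total = €3,227.2000

€3,227.20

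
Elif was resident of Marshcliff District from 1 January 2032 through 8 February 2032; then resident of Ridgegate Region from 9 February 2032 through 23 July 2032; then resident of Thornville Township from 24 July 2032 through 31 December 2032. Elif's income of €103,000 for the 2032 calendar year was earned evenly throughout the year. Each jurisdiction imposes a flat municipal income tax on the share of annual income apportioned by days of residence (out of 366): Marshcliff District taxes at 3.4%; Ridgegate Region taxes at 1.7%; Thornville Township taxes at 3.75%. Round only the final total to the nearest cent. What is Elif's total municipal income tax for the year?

Marshcliff District, 1 January – 8 February 2032: 39 days → €103,000 × 3.4% × 39/366 = €373.1639
Ridgegate Region, 9 February – 23 July 2032: 166 days → €103,000 × 1.7% × 166/366 = €794.1694
Thornville Township, 24 July – 31 December 2032: 161 days → €103,000 × 3.75% × 161/366 = €1,699.0779
Total = €2,866.4112

€2,866.41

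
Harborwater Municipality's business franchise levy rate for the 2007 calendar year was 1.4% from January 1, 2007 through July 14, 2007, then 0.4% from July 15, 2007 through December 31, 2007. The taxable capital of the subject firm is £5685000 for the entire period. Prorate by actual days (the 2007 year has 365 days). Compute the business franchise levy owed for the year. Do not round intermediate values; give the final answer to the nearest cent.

£53111.92

January 1 – July 14, 2007: 195 days at 1.4% → £5685000 × 1.4% × 195/365 = £42520.6849
July 15 – December 31, 2007: 170 days at 0.4% → £5685000 × 0.4% × 170/365 = £10591.2329
Total = £53111.9178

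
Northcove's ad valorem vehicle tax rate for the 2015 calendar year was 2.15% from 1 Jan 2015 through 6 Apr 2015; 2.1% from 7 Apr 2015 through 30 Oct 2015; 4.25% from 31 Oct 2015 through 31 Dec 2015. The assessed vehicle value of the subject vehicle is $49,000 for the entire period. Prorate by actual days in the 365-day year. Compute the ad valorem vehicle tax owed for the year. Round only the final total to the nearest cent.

1 Jan – 6 Apr 2015: 96 days at 2.15% → $49,000 × 2.15% × 96/365 = $277.0849
7 Apr – 30 Oct 2015: 207 days at 2.1% → $49,000 × 2.1% × 207/365 = $583.5699
31 Oct – 31 Dec 2015: 62 days at 4.25% → $49,000 × 4.25% × 62/365 = $353.7397
Total = $1,214.3945

$1,214.39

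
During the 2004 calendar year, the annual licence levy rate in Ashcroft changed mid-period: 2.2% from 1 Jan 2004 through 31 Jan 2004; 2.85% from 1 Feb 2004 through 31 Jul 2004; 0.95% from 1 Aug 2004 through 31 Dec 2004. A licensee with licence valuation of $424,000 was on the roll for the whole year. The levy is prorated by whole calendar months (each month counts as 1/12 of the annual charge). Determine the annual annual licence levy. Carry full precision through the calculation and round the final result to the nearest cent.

1 Jan – 31 Jan 2004: 1 month at 2.2% → $424,000 × 2.2% × 1/12 = $777.3333
1 Feb – 31 Jul 2004: 6 months at 2.85% → $424,000 × 2.85% × 6/12 = $6,042.0000
1 Aug – 31 Dec 2004: 5 months at 0.95% → $424,000 × 0.95% × 5/12 = $1,678.3333
Total = $8,497.6667

$8,497.67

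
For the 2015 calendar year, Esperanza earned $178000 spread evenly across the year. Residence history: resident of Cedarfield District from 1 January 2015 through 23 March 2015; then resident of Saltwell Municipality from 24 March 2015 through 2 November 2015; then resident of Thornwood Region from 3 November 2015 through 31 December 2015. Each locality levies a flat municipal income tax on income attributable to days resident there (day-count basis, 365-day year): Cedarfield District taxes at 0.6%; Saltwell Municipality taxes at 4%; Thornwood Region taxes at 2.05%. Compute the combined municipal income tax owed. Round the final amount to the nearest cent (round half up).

$5199.31

Cedarfield District, 1 January – 23 March 2015: 82 days → $178000 × 0.6% × 82/365 = $239.9342
Saltwell Municipality, 24 March – 2 November 2015: 224 days → $178000 × 4% × 224/365 = $4369.5342
Thornwood Region, 3 November – 31 December 2015: 59 days → $178000 × 2.05% × 59/365 = $589.8384
Total = $5199.3068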